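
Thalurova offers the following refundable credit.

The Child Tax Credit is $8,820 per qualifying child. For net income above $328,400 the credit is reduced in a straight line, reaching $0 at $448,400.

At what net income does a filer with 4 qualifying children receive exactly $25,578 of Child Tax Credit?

Full credit = 4 × $8,820 = $35,280.
$25,578 is 25,578/35,280 of the full $35,280, so 9,702/35,280 of the $120,000 range has been used: income = $328,400 + $120,000 × 9,702/35,280 = $361,400.

$361,400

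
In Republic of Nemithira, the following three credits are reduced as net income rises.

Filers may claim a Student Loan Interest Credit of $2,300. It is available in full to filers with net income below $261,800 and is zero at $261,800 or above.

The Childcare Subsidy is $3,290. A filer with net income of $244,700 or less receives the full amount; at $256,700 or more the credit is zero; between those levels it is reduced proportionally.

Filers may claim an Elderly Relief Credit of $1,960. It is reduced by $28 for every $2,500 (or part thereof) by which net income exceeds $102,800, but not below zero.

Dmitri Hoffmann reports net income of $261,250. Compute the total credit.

$2,468

Student Loan Interest Credit: $261,250 is below the $261,800 cutoff, so the full $2,300 applies.
Childcare Subsidy: $261,250 is at or above $256,700, so the credit is $0.
Elderly Relief Credit: income exceeds $102,800 by $158,450, which is 64 full-or-partial $2,500 increments; reduction = 64 × $28 = $1,792, leaving $168.
Total: $2,300 + $0 + $168 = $2,468.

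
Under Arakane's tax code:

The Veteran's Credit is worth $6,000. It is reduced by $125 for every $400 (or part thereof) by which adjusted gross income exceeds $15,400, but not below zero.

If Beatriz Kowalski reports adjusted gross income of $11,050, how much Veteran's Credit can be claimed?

Veteran's Credit: $11,050 is at or below the $15,400 threshold, so the full $6,000 applies.

$6,000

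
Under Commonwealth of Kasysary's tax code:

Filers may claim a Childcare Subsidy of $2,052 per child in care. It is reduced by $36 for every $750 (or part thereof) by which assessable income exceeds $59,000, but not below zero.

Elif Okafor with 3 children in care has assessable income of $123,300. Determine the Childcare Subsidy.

$3,060

Childcare Subsidy: base = 3 × $2,052 = $6,156. income exceeds $59,000 by $64,300, which is 86 full-or-partial $750 increments; reduction = 86 × $36 = $3,096, leaving $3,060.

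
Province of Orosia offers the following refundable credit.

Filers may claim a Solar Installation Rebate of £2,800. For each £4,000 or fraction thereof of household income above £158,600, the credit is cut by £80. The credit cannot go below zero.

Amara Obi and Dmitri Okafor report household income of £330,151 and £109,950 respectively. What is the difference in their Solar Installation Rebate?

£2,800

Amara (£330,151): Solar Installation Rebate: income exceeds £158,600 by £171,551 → 43 increments × £80 = £3,440 ≥ base, so the credit is £0.
Dmitri (£109,950): Solar Installation Rebate: £109,950 is at or below the £158,600 threshold, so the full £2,800 applies.
Difference: |£0 − £2,800| = £2,800.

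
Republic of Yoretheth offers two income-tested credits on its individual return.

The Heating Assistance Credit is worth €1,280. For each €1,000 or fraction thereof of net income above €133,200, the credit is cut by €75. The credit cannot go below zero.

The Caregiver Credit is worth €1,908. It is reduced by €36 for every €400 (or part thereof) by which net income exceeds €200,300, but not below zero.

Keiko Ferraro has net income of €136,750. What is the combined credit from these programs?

€2,888

Heating Assistance Credit: income exceeds €133,200 by €3,550, which is 4 full-or-partial €1,000 increments; reduction = 4 × €75 = €300, leaving €980.
Caregiver Credit: €136,750 is at or below the €200,300 threshold, so the full €1,908 applies.
Total: €980 + €1,908 = €2,888.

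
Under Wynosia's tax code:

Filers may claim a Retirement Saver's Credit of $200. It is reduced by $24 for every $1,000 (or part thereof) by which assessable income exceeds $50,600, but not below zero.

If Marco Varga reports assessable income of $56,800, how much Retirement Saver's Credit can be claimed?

Retirement Saver's Credit: income exceeds $50,600 by $6,200, which is 7 full-or-partial $1,000 increments; reduction = 7 × $24 = $168, leaving $32.

$32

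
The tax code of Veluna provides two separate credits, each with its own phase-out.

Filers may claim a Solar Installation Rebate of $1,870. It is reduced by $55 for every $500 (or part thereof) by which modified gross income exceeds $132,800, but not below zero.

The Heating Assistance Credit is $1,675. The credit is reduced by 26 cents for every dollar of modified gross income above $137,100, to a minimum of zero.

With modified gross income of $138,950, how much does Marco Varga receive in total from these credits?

$2,349

Solar Installation Rebate: income exceeds $132,800 by $6,150, which is 13 full-or-partial $500 increments; reduction = 13 × $55 = $715, leaving $1,155.
Heating Assistance Credit: 26% of the $1,850 excess over $137,100 is $481; credit = $1,675 − $481 = $1,194.
Total: $1,155 + $1,194 = $2,349.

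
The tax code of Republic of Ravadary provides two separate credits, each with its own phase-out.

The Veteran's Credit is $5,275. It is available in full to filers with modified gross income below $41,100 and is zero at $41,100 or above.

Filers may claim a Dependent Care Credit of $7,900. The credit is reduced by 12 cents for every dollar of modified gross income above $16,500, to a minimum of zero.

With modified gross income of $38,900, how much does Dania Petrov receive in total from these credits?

$10,487

Veteran's Credit: $38,900 is below the $41,100 cutoff, so the full $5,275 applies.
Dependent Care Credit: 12% of the $22,400 excess over $16,500 is $2,688; credit = $7,900 − $2,688 = $5,212.
Total: $5,275 + $5,212 = $10,487.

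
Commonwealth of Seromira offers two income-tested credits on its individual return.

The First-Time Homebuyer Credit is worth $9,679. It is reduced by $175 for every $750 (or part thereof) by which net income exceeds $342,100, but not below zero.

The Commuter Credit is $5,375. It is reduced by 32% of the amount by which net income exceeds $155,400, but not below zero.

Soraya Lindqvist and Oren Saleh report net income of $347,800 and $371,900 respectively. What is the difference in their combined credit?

$5,600

Soraya ($347,800): First-Time Homebuyer Credit: income exceeds $342,100 by $5,700, which is 8 full-or-partial $750 increments; reduction = 8 × $175 = $1,400, leaving $8,279. Commuter Credit: 32% of the $192,400 excess over $155,400 is $61,568 ≥ base, so the credit is $0. total $8,279 + $0 = $8,279
Oren ($371,900): First-Time Homebuyer Credit: income exceeds $342,100 by $29,800, which is 40 full-or-partial $750 increments; reduction = 40 × $175 = $7,000, leaving $2,679. Commuter Credit: 32% of the $216,500 excess over $155,400 is $69,280 ≥ base, so the credit is $0. total $2,679 + $0 = $2,679
Difference: |$8,279 − $2,679| = $5,600.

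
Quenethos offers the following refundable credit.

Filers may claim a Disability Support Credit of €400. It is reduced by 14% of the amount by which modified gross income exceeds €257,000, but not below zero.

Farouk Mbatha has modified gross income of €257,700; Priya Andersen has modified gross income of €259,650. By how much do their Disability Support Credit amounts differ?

€273

Farouk (€257,700): Disability Support Credit: 14% of the €700 excess over €257,000 is €98; credit = €400 − €98 = €302.
Priya (€259,650): Disability Support Credit: 14% of the €2,650 excess over €257,000 is €371; credit = €400 − €371 = €29.
Difference: |€302 − €29| = €273.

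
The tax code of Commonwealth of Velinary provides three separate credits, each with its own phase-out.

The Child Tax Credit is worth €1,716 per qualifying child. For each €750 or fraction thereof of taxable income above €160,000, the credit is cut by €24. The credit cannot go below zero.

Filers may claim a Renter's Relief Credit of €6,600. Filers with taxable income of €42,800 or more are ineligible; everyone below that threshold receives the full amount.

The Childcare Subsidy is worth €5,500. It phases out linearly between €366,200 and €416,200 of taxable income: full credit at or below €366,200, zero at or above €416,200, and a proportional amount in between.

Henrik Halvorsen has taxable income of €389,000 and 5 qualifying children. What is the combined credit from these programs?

Child Tax Credit: base = 5 × €1,716 = €8,580. income exceeds €160,000 by €229,000, which is 306 full-or-partial €750 increments; reduction = 306 × €24 = €7,344, leaving €1,236.
Renter's Relief Credit: €389,000 meets or exceeds the €42,800 cutoff, so the credit is €0.
Childcare Subsidy: €389,000 is €22,800 into a €50,000 phase-out range, leaving 27,200/50,000 of the credit: €5,500 × 27,200/50,000 = €2,992.
Total: €1,236 + €0 + €2,992 = €4,228.

€4,228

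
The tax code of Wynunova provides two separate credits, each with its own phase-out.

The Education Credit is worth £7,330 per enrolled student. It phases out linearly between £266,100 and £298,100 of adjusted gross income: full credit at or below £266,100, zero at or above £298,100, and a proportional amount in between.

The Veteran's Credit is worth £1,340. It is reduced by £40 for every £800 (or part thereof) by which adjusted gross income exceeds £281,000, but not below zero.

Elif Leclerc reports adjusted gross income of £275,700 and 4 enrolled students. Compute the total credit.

£21,864

Education Credit: base = 4 × £7,330 = £29,320. £275,700 is £9,600 into a £32,000 phase-out range, leaving 22,400/32,000 of the credit: £29,320 × 22,400/32,000 = £20,524.
Veteran's Credit: £275,700 is at or below the £281,000 threshold, so the full £1,340 applies.
Total: £20,524 + £1,340 = £21,864.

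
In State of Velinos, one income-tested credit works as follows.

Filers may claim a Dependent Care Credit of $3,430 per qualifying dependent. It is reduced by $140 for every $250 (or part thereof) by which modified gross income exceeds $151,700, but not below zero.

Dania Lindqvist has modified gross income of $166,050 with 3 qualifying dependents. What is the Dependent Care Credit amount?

$2,170

Dependent Care Credit: base = 3 × $3,430 = $10,290. income exceeds $151,700 by $14,350, which is 58 full-or-partial $250 increments; reduction = 58 × $140 = $8,120, leaving $2,170.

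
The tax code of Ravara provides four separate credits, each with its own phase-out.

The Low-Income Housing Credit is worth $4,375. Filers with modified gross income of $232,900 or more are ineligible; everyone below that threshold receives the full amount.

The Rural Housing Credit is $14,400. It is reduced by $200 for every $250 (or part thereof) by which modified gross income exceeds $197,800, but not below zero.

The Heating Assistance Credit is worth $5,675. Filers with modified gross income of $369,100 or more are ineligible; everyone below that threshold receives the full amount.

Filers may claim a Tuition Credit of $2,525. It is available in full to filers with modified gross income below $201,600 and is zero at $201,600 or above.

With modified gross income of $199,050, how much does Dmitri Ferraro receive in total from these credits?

$25,975

Low-Income Housing Credit: $199,050 is below the $232,900 cutoff, so the full $4,375 applies.
Rural Housing Credit: income exceeds $197,800 by $1,250, which is 5 full-or-partial $250 increments; reduction = 5 × $200 = $1,000, leaving $13,400.
Heating Assistance Credit: $199,050 is below the $369,100 cutoff, so the full $5,675 applies.
Tuition Credit: $199,050 is below the $201,600 cutoff, so the full $2,525 applies.
Total: $4,375 + $13,400 + $5,675 + $2,525 = $25,975.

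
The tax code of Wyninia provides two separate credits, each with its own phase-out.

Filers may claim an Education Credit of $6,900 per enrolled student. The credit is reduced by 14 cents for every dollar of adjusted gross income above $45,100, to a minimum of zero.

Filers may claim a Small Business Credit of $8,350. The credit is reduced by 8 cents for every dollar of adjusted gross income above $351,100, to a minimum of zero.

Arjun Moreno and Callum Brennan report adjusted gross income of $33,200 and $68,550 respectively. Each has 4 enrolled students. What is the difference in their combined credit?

Arjun ($33,200): Education Credit: base = 4 × $6,900 = $27,600. $33,200 is at or below the $45,100 threshold, so the full $27,600 applies. Small Business Credit: $33,200 is at or below the $351,100 threshold, so the full $8,350 applies. total $27,600 + $8,350 = $35,950
Callum ($68,550): Education Credit: base = 4 × $6,900 = $27,600. 14% of the $23,450 excess over $45,100 is $3,283; credit = $27,600 − $3,283 = $24,317. Small Business Credit: $68,550 is at or below the $351,100 threshold, so the full $8,350 applies. total $24,317 + $8,350 = $32,667
Difference: |$35,950 − $32,667| = $3,283.

$3,283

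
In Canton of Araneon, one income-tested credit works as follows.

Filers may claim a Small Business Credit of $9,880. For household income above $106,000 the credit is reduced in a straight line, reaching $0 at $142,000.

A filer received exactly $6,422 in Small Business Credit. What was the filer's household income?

$6,422 is 6,422/9,880 of the full $9,880, so 3,458/9,880 of the $36,000 range has been used: income = $106,000 + $36,000 × 3,458/9,880 = $118,600.

$118,600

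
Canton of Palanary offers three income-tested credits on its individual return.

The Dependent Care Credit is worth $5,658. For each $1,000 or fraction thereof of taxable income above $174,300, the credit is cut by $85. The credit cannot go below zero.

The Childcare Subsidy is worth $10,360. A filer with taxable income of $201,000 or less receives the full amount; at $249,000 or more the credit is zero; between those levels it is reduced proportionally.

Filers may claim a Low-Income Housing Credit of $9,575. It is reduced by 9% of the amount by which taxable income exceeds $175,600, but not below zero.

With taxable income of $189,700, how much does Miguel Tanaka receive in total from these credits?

Dependent Care Credit: income exceeds $174,300 by $15,400, which is 16 full-or-partial $1,000 increments; reduction = 16 × $85 = $1,360, leaving $4,298.
Childcare Subsidy: $189,700 is at or below the $201,000 threshold, so the full $10,360 applies.
Low-Income Housing Credit: 9% of the $14,100 excess over $175,600 is $1,269; credit = $9,575 − $1,269 = $8,306.
Total: $4,298 + $10,360 + $8,306 = $22,964.

$22,964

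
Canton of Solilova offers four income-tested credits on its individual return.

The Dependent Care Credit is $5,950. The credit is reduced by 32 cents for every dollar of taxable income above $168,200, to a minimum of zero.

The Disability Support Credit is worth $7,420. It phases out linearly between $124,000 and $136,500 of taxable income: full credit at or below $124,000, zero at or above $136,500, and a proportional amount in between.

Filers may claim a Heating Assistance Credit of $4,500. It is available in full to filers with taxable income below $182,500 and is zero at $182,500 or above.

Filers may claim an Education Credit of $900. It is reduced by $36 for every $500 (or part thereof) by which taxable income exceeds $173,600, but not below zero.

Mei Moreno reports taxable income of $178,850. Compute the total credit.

$7,546

Dependent Care Credit: 32% of the $10,650 excess over $168,200 is $3,408; credit = $5,950 − $3,408 = $2,542.
Disability Support Credit: $178,850 is at or above $136,500, so the credit is $0.
Heating Assistance Credit: $178,850 is below the $182,500 cutoff, so the full $4,500 applies.
Education Credit: income exceeds $173,600 by $5,250, which is 11 full-or-partial $500 increments; reduction = 11 × $36 = $396, leaving $504.
Total: $2,542 + $0 + $4,500 + $504 = $7,546.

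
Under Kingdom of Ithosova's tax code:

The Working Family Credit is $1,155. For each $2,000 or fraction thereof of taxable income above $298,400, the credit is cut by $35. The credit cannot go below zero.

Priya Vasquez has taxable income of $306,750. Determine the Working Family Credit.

$980

Working Family Credit: income exceeds $298,400 by $8,350, which is 5 full-or-partial $2,000 increments; reduction = 5 × $35 = $175, leaving $980.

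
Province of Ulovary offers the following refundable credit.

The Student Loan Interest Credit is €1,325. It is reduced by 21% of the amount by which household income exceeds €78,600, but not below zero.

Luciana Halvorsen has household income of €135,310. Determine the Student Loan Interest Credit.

€0

Student Loan Interest Credit: 21% of the €56,710 excess over €78,600 is €11,909.10 ≥ base, so the credit is €0.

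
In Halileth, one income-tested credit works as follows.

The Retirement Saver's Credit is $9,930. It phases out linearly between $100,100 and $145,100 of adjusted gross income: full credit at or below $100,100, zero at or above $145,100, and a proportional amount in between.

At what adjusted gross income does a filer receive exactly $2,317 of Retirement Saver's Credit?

$134,600

$2,317 is 2,317/9,930 of the full $9,930, so 7,613/9,930 of the $45,000 range has been used: income = $100,100 + $45,000 × 7,613/9,930 = $134,600.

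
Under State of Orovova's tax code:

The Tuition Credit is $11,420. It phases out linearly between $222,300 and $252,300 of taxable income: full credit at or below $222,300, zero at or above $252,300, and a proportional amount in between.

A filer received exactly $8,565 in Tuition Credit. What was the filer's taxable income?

$8,565 is 8,565/11,420 of the full $11,420, so 2,855/11,420 of the $30,000 range has been used: income = $222,300 + $30,000 × 2,855/11,420 = $229,800.

$229,800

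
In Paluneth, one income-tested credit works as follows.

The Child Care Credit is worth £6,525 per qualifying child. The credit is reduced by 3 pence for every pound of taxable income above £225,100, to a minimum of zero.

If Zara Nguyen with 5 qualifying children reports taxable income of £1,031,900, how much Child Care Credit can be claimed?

£8,421

Child Care Credit: base = 5 × £6,525 = £32,625. 3% of the £806,800 excess over £225,100 is £24,204; credit = £32,625 − £24,204 = £8,421.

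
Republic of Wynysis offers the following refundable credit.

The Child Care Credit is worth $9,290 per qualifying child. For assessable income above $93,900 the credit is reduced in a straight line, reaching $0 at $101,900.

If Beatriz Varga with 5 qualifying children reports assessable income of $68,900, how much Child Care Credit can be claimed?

$46,450

Child Care Credit: base = 5 × $9,290 = $46,450. $68,900 is at or below the $93,900 threshold, so the full $46,450 applies.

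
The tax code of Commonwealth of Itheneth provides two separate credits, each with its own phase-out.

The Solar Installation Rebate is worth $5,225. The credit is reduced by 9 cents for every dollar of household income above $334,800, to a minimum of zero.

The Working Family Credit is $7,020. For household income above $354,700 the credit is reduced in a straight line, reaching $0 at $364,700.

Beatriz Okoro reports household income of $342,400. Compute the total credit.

Solar Installation Rebate: 9% of the $7,600 excess over $334,800 is $684; credit = $5,225 − $684 = $4,541.
Working Family Credit: $342,400 is at or below the $354,700 threshold, so the full $7,020 applies.
Total: $4,541 + $7,020 = $11,561.

$11,561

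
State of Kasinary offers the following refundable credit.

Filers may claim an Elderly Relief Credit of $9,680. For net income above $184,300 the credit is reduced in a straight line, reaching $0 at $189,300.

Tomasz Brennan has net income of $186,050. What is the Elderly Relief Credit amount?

Elderly Relief Credit: $186,050 is $1,750 into a $5,000 phase-out range, leaving 3,250/5,000 of the credit: $9,680 × 3,250/5,000 = $6,292.

$6,292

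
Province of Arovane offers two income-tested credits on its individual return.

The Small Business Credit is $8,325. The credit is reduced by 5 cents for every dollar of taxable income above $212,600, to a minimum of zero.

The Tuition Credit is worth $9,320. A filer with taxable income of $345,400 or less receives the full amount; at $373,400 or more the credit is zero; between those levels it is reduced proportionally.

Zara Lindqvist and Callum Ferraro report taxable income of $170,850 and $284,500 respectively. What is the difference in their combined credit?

Zara ($170,850): Small Business Credit: $170,850 is at or below the $212,600 threshold, so the full $8,325 applies. Tuition Credit: $170,850 is at or below the $345,400 threshold, so the full $9,320 applies. total $8,325 + $9,320 = $17,645
Callum ($284,500): Small Business Credit: 5% of the $71,900 excess over $212,600 is $3,595; credit = $8,325 − $3,595 = $4,730. Tuition Credit: $284,500 is at or below the $345,400 threshold, so the full $9,320 applies. total $4,730 + $9,320 = $14,050
Difference: |$17,645 − $14,050| = $3,595.

$3,595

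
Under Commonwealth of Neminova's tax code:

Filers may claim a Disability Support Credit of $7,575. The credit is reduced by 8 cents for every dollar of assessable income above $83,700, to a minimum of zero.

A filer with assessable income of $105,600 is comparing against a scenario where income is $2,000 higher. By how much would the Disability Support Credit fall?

At $105,600 — 8% of the $21,900 excess over $83,700 is $1,752; credit = $7,575 − $1,752 = $5,823.
At $107,600 — 8% of the $23,900 excess over $83,700 is $1,912; credit = $7,575 − $1,912 = $5,663.
Lost: $5,823 − $5,663 = $160.

$160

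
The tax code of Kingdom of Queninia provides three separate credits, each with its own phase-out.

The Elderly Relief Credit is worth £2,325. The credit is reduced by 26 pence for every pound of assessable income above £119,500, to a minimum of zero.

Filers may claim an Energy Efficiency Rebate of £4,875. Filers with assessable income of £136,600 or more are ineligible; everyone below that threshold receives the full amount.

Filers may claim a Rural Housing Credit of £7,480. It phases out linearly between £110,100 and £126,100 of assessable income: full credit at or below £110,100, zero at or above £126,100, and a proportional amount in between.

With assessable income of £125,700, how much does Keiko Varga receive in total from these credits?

£5,775

Elderly Relief Credit: 26% of the £6,200 excess over £119,500 is £1,612; credit = £2,325 − £1,612 = £713.
Energy Efficiency Rebate: £125,700 is below the £136,600 cutoff, so the full £4,875 applies.
Rural Housing Credit: £125,700 is £15,600 into a £16,000 phase-out range, leaving 400/16,000 of the credit: £7,480 × 400/16,000 = £187.
Total: £713 + £4,875 + £187 = £5,775.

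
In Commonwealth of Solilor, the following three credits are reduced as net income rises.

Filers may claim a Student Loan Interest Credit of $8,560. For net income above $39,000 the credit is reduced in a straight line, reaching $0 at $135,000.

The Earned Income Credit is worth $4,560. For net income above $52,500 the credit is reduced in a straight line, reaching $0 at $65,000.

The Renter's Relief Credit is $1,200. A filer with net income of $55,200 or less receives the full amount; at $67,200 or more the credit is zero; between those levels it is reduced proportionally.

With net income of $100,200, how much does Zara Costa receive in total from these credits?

Student Loan Interest Credit: $100,200 is $61,200 into a $96,000 phase-out range, leaving 34,800/96,000 of the credit: $8,560 × 34,800/96,000 = $3,103.
Earned Income Credit: $100,200 is at or above $65,000, so the credit is $0.
Renter's Relief Credit: $100,200 is at or above $67,200, so the credit is $0.
Total: $3,103 + $0 + $0 = $3,103.

$3,103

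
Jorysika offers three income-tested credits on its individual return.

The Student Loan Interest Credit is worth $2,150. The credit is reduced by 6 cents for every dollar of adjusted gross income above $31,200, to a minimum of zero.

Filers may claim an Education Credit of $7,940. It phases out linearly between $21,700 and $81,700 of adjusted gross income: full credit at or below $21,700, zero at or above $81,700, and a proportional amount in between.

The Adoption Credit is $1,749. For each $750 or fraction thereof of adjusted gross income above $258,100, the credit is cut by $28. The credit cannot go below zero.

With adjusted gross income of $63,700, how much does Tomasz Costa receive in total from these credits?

$4,331

Student Loan Interest Credit: 6% of the $32,500 excess over $31,200 is $1,950; credit = $2,150 − $1,950 = $200.
Education Credit: $63,700 is $42,000 into a $60,000 phase-out range, leaving 18,000/60,000 of the credit: $7,940 × 18,000/60,000 = $2,382.
Adoption Credit: $63,700 is at or below the $258,100 threshold, so the full $1,749 applies.
Total: $200 + $2,382 + $1,749 = $4,331.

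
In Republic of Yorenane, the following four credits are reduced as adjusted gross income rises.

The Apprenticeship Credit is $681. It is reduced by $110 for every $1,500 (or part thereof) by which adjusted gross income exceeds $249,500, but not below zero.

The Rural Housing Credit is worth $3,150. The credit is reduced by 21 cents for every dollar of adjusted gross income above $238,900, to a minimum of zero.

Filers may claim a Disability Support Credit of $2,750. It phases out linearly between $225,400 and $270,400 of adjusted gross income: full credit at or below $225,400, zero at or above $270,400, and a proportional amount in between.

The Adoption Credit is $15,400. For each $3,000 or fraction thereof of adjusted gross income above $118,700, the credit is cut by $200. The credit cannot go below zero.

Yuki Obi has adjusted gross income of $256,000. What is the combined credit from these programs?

Apprenticeship Credit: income exceeds $249,500 by $6,500, which is 5 full-or-partial $1,500 increments; reduction = 5 × $110 = $550, leaving $131.
Rural Housing Credit: 21% of the $17,100 excess over $238,900 is $3,591 ≥ base, so the credit is $0.
Disability Support Credit: $256,000 is $30,600 into a $45,000 phase-out range, leaving 14,400/45,000 of the credit: $2,750 × 14,400/45,000 = $880.
Adoption Credit: income exceeds $118,700 by $137,300, which is 46 full-or-partial $3,000 increments; reduction = 46 × $200 = $9,200, leaving $6,200.
Total: $131 + $0 + $880 + $6,200 = $7,211.

$7,211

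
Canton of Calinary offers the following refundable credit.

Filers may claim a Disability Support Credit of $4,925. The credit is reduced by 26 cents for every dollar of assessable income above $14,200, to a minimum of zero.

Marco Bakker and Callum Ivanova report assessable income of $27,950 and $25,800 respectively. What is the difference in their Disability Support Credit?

Marco ($27,950): Disability Support Credit: 26% of the $13,750 excess over $14,200 is $3,575; credit = $4,925 − $3,575 = $1,350.
Callum ($25,800): Disability Support Credit: 26% of the $11,600 excess over $14,200 is $3,016; credit = $4,925 − $3,016 = $1,909.
Difference: |$1,350 − $1,909| = $559.

$559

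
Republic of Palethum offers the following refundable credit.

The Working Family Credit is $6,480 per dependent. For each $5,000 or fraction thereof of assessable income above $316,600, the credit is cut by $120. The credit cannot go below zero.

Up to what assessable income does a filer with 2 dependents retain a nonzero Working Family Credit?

Full credit = 2 × $6,480 = $12,960.
After 107 increments the reduction is 107 × $120 = $12,840, leaving $120; one more increment wipes it out. Increment 107 ends at excess 107 × $5,000 = $535,000, so the highest qualifying income is $316,600 + $535,000 = $851,600.

$851,600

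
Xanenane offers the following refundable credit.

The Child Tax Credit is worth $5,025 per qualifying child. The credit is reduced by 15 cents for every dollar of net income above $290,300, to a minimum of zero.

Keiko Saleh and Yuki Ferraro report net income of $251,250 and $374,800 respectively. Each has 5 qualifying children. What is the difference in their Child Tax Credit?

$12,675

Keiko ($251,250): Child Tax Credit: base = 5 × $5,025 = $25,125. $251,250 is at or below the $290,300 threshold, so the full $25,125 applies.
Yuki ($374,800): Child Tax Credit: base = 5 × $5,025 = $25,125. 15% of the $84,500 excess over $290,300 is $12,675; credit = $25,125 − $12,675 = $12,450.
Difference: |$25,125 − $12,450| = $12,675.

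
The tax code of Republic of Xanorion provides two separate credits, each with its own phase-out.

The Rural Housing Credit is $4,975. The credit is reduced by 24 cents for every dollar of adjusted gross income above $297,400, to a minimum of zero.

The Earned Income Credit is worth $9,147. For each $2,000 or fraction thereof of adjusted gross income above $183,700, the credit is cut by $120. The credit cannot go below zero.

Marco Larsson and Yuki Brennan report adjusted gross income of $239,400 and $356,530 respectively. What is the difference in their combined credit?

$10,762

Marco ($239,400): Rural Housing Credit: $239,400 is at or below the $297,400 threshold, so the full $4,975 applies. Earned Income Credit: income exceeds $183,700 by $55,700, which is 28 full-or-partial $2,000 increments; reduction = 28 × $120 = $3,360, leaving $5,787. total $4,975 + $5,787 = $10,762
Yuki ($356,530): Rural Housing Credit: 24% of the $59,130 excess over $297,400 is $14,191.20 ≥ base, so the credit is $0. Earned Income Credit: income exceeds $183,700 by $172,830 → 87 increments × $120 = $10,440 ≥ base, so the credit is $0. total $0 + $0 = $0
Difference: |$10,762 − $0| = $10,762.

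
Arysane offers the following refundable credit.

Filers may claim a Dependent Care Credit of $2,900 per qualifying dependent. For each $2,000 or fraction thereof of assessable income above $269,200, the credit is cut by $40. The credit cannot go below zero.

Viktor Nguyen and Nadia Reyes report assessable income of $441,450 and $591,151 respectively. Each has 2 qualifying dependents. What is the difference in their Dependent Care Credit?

Viktor ($441,450): Dependent Care Credit: base = 2 × $2,900 = $5,800. income exceeds $269,200 by $172,250, which is 87 full-or-partial $2,000 increments; reduction = 87 × $40 = $3,480, leaving $2,320.
Nadia ($591,151): Dependent Care Credit: base = 2 × $2,900 = $5,800. income exceeds $269,200 by $321,951 → 161 increments × $40 = $6,440 ≥ base, so the credit is $0.
Difference: |$2,320 − $0| = $2,320.

$2,320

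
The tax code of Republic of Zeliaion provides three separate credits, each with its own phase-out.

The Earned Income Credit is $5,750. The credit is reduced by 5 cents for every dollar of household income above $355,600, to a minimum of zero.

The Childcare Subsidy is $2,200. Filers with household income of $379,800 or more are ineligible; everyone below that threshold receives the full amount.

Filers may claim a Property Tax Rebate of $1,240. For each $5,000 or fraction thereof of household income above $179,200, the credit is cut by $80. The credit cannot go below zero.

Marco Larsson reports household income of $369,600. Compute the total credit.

Earned Income Credit: 5% of the $14,000 excess over $355,600 is $700; credit = $5,750 − $700 = $5,050.
Childcare Subsidy: $369,600 is below the $379,800 cutoff, so the full $2,200 applies.
Property Tax Rebate: income exceeds $179,200 by $190,400 → 39 increments × $80 = $3,120 ≥ base, so the credit is $0.
Total: $5,050 + $2,200 + $0 = $7,250.

$7,250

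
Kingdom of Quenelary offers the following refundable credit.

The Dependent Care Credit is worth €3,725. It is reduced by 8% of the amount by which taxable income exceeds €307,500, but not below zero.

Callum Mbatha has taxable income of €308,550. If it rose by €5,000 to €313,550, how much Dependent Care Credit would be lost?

At €308,550 — 8% of the €1,050 excess over €307,500 is €84; credit = €3,725 − €84 = €3,641.
At €313,550 — 8% of the €6,050 excess over €307,500 is €484; credit = €3,725 − €484 = €3,241.
Lost: €3,641 − €3,241 = €400.

€400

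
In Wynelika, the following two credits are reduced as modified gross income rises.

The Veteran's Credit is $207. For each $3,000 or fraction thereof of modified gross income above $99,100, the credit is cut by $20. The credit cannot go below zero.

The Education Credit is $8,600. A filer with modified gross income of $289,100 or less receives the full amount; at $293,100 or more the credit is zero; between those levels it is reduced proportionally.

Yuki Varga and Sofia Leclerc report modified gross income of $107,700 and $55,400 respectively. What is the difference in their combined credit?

$60

Yuki ($107,700): Veteran's Credit: income exceeds $99,100 by $8,600, which is 3 full-or-partial $3,000 increments; reduction = 3 × $20 = $60, leaving $147. Education Credit: $107,700 is at or below the $289,100 threshold, so the full $8,600 applies. total $147 + $8,600 = $8,747
Sofia ($55,400): Veteran's Credit: $55,400 is at or below the $99,100 threshold, so the full $207 applies. Education Credit: $55,400 is at or below the $289,100 threshold, so the full $8,600 applies. total $207 + $8,600 = $8,807
Difference: |$8,747 − $8,807| = $60.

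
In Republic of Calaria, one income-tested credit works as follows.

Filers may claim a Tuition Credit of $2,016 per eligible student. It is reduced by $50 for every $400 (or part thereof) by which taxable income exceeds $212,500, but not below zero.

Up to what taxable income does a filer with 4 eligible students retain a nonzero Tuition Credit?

Full credit = 4 × $2,016 = $8,064.
After 161 increments the reduction is 161 × $50 = $8,050, leaving $14; one more increment wipes it out. Increment 161 ends at excess 161 × $400 = $64,400, so the highest qualifying income is $212,500 + $64,400 = $276,900.

$276,900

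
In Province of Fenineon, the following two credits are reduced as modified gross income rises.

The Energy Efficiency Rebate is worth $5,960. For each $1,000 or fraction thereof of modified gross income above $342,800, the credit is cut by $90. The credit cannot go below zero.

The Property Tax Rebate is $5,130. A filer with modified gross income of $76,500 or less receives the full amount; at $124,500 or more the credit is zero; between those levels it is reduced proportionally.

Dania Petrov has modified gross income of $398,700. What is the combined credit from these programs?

Energy Efficiency Rebate: income exceeds $342,800 by $55,900, which is 56 full-or-partial $1,000 increments; reduction = 56 × $90 = $5,040, leaving $920.
Property Tax Rebate: $398,700 is at or above $124,500, so the credit is $0.
Total: $920 + $0 = $920.

$920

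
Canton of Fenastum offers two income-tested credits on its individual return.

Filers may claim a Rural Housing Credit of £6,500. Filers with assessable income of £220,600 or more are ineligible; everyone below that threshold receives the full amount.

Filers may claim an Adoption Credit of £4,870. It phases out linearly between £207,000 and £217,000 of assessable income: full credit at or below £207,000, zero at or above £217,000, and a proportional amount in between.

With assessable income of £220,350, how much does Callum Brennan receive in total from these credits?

£6,500

Rural Housing Credit: £220,350 is below the £220,600 cutoff, so the full £6,500 applies.
Adoption Credit: £220,350 is at or above £217,000, so the credit is £0.
Total: £6,500 + £0 = £6,500.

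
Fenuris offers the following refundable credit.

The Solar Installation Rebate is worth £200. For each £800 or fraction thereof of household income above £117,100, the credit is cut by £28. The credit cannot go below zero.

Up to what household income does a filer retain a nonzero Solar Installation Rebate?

After 7 increments the reduction is 7 × £28 = £196, leaving £4; one more increment wipes it out. Increment 7 ends at excess 7 × £800 = £5,600, so the highest qualifying income is £117,100 + £5,600 = £122,700.

£122,700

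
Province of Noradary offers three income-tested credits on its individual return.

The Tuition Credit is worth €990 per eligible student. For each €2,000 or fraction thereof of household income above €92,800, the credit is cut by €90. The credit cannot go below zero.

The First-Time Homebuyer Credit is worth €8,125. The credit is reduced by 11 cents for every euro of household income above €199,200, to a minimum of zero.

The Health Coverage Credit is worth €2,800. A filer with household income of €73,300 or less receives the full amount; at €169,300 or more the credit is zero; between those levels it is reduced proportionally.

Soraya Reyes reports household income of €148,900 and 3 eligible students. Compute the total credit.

€9,080

Tuition Credit: base = 3 × €990 = €2,970. income exceeds €92,800 by €56,100, which is 29 full-or-partial €2,000 increments; reduction = 29 × €90 = €2,610, leaving €360.
First-Time Homebuyer Credit: €148,900 is at or below the €199,200 threshold, so the full €8,125 applies.
Health Coverage Credit: €148,900 is €75,600 into a €96,000 phase-out range, leaving 20,400/96,000 of the credit: €2,800 × 20,400/96,000 = €595.
Total: €360 + €8,125 + €595 = €9,080.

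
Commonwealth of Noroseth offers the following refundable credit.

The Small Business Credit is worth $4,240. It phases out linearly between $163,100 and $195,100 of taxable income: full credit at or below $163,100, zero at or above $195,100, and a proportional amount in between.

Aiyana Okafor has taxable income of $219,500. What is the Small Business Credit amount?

Small Business Credit: $219,500 is at or above $195,100, so the credit is $0.

$0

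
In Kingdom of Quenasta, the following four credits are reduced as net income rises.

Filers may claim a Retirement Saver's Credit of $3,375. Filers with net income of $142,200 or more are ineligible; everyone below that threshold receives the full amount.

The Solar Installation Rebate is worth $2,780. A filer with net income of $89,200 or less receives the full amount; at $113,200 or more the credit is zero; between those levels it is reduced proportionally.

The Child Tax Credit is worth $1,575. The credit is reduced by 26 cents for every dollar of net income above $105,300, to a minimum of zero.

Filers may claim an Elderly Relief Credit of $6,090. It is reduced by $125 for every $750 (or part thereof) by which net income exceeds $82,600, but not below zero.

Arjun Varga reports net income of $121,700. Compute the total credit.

$3,375

Retirement Saver's Credit: $121,700 is below the $142,200 cutoff, so the full $3,375 applies.
Solar Installation Rebate: $121,700 is at or above $113,200, so the credit is $0.
Child Tax Credit: 26% of the $16,400 excess over $105,300 is $4,264 ≥ base, so the credit is $0.
Elderly Relief Credit: income exceeds $82,600 by $39,100 → 53 increments × $125 = $6,625 ≥ base, so the credit is $0.
Total: $3,375 + $0 + $0 + $0 = $3,375.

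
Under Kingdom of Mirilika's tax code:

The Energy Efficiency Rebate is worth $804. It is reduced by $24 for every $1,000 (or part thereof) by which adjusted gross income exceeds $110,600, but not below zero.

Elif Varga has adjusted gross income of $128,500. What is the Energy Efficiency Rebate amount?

$372

Energy Efficiency Rebate: income exceeds $110,600 by $17,900, which is 18 full-or-partial $1,000 increments; reduction = 18 × $24 = $432, leaving $372.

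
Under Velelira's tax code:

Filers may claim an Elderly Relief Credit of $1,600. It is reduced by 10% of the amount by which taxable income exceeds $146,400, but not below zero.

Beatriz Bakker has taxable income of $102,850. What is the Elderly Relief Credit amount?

Elderly Relief Credit: $102,850 is at or below the $146,400 threshold, so the full $1,600 applies.

$1,600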